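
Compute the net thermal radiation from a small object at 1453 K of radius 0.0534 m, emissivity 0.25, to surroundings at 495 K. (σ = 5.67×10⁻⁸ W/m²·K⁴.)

Q ≈ 2230 W

A = 4πr² = 4π × (0.0534)² = 0.0358 m².
Q = εσA(T⁴ − T_s⁴). T⁴ − T_s⁴ = (1453)⁴ − (495)⁴ = 4.46×10^12 − 6.00×10^10 = 4.40×10^12 K⁴.
Q = 0.25 × 5.67×10⁻⁸ × 0.0358 × 4.40×10^12 = 2230 W.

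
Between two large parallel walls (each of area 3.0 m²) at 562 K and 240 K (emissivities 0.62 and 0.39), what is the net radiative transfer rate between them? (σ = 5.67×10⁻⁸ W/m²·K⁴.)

For two large parallel gray plates, q = σ(T₁⁴ − T₂⁴) / (1/ε₁ + 1/ε₂ − 1).
1/ε₁ + 1/ε₂ − 1 = 1/0.62 + 1/0.39 − 1 = 3.177.
T₁⁴ − T₂⁴ = 9.98×10^10 − 3.32×10^9 = 9.64×10^10 K⁴.
q = 5.67×10⁻⁸ × 9.64×10^10 / 3.177 = 1720 W/m².
Q = q·A = 1720 × 3.0 = 5160 W.

Q ≈ 5160 W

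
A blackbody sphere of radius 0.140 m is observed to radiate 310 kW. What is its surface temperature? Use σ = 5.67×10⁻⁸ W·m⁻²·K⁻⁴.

T ≈ 2170 K

A = 4πr² = 4π × (0.140)² = 0.246 m².
From P = σAT⁴, T = (P / σA)^(1/4) = (3.10×10^5 / (5.67×10⁻⁸ × 0.246))^(1/4).
T = (2.22×10^13)^(1/4) = 2170 K.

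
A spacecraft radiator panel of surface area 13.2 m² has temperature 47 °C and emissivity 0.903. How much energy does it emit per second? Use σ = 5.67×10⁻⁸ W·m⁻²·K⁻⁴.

47 °C = 320 K.
Stefan–Boltzmann: P = εσAT⁴ = 0.903 × 5.67×10⁻⁸ × 13.2 × (320)⁴ = 0.903 × 5.67×10⁻⁸ × 13.2 × 1.05×10^10.
P = 7090 W.

P ≈ 7090 W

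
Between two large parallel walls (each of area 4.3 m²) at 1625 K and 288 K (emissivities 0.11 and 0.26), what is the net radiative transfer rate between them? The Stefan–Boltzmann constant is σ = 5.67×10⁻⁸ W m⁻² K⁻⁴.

Q ≈ 1.42×10^5 W

For two large parallel gray plates, q = σ(T₁⁴ − T₂⁴) / (1/ε₁ + 1/ε₂ − 1).
1/ε₁ + 1/ε₂ − 1 = 1/0.11 + 1/0.26 − 1 = 11.94.
T₁⁴ − T₂⁴ = 6.97×10^12 − 6.88×10^9 = 6.97×10^12 K⁴.
q = 5.67×10⁻⁸ × 6.97×10^12 / 11.94 = 33100 W/m².
Q = q·A = 33100 × 4.3 = 1.42×10^5 W.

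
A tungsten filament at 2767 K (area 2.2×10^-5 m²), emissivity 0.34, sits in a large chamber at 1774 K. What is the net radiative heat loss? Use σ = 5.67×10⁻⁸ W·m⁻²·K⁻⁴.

Q ≈ 20.7 W

Q = εσA(T⁴ − T_s⁴). T⁴ − T_s⁴ = (2767)⁴ − (1774)⁴ = 5.86×10^13 − 9.90×10^12 = 4.87×10^13 K⁴.
Q = 0.34 × 5.67×10⁻⁸ × 2.20×10^-5 × 4.87×10^13 = 20.7 W.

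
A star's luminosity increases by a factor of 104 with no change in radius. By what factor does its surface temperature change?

factor ≈ 3.19

P ∝ T⁴ ⇒ T ∝ P^(1/4), so T scales by (104)^(1/4) = 3.19.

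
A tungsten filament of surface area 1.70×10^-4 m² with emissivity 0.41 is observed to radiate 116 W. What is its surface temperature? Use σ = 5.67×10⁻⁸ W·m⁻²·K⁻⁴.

From P = εσAT⁴, T = (P / εσA)^(1/4) = (116 / (0.41 × 5.67×10⁻⁸ × 1.70×10^-4))^(1/4).
T = (2.94×10^13)^(1/4) = 2330 K.

T ≈ 2330 K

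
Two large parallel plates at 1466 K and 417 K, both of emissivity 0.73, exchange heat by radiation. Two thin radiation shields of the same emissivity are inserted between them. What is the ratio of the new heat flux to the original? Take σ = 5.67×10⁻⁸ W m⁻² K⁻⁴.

ratio ≈ 0.333

With N identical shields there are N+1 = 3 gaps in series, each with the same radiative resistance, so the flux falls to 1/(N+1) of its unshielded value.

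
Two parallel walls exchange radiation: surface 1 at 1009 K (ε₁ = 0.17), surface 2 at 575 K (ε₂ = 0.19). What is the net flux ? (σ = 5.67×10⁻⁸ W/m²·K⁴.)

q ≈ 5180 W/m²

For two large parallel gray plates, q = σ(T₁⁴ − T₂⁴) / (1/ε₁ + 1/ε₂ − 1).
1/ε₁ + 1/ε₂ − 1 = 1/0.17 + 1/0.19 − 1 = 10.15.
T₁⁴ − T₂⁴ = 1.04×10^12 − 1.09×10^11 = 9.27×10^11 K⁴.
q = 5.67×10⁻⁸ × 9.27×10^11 / 10.15 = 5180 W/m².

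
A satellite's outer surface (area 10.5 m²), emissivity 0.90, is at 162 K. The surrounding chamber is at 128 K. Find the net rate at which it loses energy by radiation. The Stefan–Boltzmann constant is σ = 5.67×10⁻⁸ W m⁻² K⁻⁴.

Q ≈ 225 W

Q = εσA(T⁴ − T_s⁴). T⁴ − T_s⁴ = (162)⁴ − (128)⁴ = 6.89×10^8 − 2.68×10^8 = 4.20×10^8 K⁴.
Q = 0.90 × 5.67×10⁻⁸ × 10.5 × 4.20×10^8 = 225 W.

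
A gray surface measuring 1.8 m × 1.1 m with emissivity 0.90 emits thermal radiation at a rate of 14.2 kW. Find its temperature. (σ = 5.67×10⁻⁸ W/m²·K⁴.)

A = 1.8 × 1.1 = 1.98 m².
From P = εσAT⁴, T = (P / εσA)^(1/4) = (14200 / (0.90 × 5.67×10⁻⁸ × 1.98))^(1/4).
T = (1.41×10^11)^(1/4) = 612 K.

T ≈ 612 K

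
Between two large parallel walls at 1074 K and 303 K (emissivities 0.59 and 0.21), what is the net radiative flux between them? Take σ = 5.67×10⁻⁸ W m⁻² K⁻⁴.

q ≈ 13700 W/m²

For two large parallel gray plates, q = σ(T₁⁴ − T₂⁴) / (1/ε₁ + 1/ε₂ − 1).
1/ε₁ + 1/ε₂ − 1 = 1/0.59 + 1/0.21 − 1 = 5.457.
T₁⁴ − T₂⁴ = 1.33×10^12 − 8.43×10^9 = 1.32×10^12 K⁴.
q = 5.67×10⁻⁸ × 1.32×10^12 / 5.457 = 13700 W/m².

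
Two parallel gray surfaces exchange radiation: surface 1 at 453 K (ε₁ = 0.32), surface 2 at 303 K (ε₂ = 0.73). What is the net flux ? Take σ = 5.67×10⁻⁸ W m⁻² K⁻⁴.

q ≈ 546 W/m²

For two large parallel gray plates, q = σ(T₁⁴ − T₂⁴) / (1/ε₁ + 1/ε₂ − 1).
1/ε₁ + 1/ε₂ − 1 = 1/0.32 + 1/0.73 − 1 = 3.495.
T₁⁴ − T₂⁴ = 4.21×10^10 − 8.43×10^9 = 3.37×10^10 K⁴.
q = 5.67×10⁻⁸ × 3.37×10^10 / 3.495 = 546 W/m².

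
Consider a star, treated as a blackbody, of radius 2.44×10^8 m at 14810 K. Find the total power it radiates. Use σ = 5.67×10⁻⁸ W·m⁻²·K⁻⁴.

A = 4πr² = 4π × (2.44×10^8)² = 7.48×10^17 m².
P = σAT⁴ = 5.67×10⁻⁸ × 7.48×10^17 × (14810)⁴ = 5.67×10⁻⁸ × 7.48×10^17 × 4.81×10^16.
P = 2.04×10^27 W.

P ≈ 2.04×10^27 W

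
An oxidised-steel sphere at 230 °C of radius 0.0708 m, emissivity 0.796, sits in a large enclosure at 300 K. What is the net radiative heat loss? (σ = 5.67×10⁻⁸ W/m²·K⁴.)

A = 4πr² = 4π × (0.0708)² = 0.0630 m².
Convert: 230 °C = 503 K.
Q = εσA(T⁴ − T_s⁴). T⁴ − T_s⁴ = (503)⁴ − (300)⁴ = 6.40×10^10 − 8.10×10^9 = 5.59×10^10 K⁴.
Q = 0.796 × 5.67×10⁻⁸ × 0.0630 × 5.59×10^10 = 159 W.

Q ≈ 159 W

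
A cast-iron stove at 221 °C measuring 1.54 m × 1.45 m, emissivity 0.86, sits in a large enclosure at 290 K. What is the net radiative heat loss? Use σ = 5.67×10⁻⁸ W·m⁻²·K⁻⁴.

Q ≈ 5710 W

A = 1.54 × 1.45 = 2.23 m².
Convert: 221 °C = 494 K.
Q = εσA(T⁴ − T_s⁴). T⁴ − T_s⁴ = (494)⁴ − (290)⁴ = 5.96×10^10 − 7.07×10^9 = 5.25×10^10 K⁴.
Q = 0.86 × 5.67×10⁻⁸ × 2.23 × 5.25×10^10 = 5710 W.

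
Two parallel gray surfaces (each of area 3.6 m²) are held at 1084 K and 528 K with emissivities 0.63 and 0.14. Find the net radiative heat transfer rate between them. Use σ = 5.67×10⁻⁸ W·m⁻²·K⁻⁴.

For two large parallel gray plates, q = σ(T₁⁴ − T₂⁴) / (1/ε₁ + 1/ε₂ − 1).
1/ε₁ + 1/ε₂ − 1 = 1/0.63 + 1/0.14 − 1 = 7.730.
T₁⁴ − T₂⁴ = 1.38×10^12 − 7.77×10^10 = 1.30×10^12 K⁴.
q = 5.67×10⁻⁸ × 1.30×10^12 / 7.730 = 9560 W/m².
Q = q·A = 9560 × 3.6 = 34400 W.

Q ≈ 34400 W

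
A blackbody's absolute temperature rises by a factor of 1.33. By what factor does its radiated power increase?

factor ≈ 3.13

P ∝ T⁴, so the power scales as (1.33)⁴ = 3.13.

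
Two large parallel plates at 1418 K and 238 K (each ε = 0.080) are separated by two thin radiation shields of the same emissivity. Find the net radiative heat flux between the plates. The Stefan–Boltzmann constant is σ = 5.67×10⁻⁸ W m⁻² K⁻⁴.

Each of the 3 gaps contributes resistance (2/ε − 1) = 2/0.080 − 1 = 24.00; total = 72.00.
q = σ(T₁⁴ − T₂⁴) / 72.00 = 5.67×10⁻⁸ × 4.04×10^12 / 72.00 = 3180 W/m².

q ≈ 3180 W/m²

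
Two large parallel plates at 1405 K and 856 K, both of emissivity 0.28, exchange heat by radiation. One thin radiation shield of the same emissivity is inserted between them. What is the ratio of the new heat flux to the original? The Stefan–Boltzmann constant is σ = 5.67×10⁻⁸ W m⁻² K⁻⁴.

ratio ≈ 0.500

With N identical shields there are N+1 = 2 gaps in series, each with the same radiative resistance, so the flux falls to 1/(N+1) of its unshielded value.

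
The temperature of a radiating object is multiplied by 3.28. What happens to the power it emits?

P ∝ T⁴, so the power scales as (3.28)⁴ = 116.

factor ≈ 116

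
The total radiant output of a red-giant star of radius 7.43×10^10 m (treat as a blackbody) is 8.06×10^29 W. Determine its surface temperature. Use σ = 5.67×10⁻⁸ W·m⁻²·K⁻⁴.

A = 4πr² = 4π × (7.43×10^10)² = 6.94×10^22 m².
From P = σAT⁴, T = (P / σA)^(1/4) = (8.06×10^29 / (5.67×10⁻⁸ × 6.94×10^22))^(1/4).
T = (2.05×10^14)^(1/4) = 3780 K.

T ≈ 3780 K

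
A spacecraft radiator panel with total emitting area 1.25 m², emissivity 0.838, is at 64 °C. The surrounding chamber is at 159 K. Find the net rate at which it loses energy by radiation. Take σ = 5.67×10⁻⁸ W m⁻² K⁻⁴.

Convert: 64 °C = 337 K.
Q = εσA(T⁴ − T_s⁴). T⁴ − T_s⁴ = (337)⁴ − (159)⁴ = 1.29×10^10 − 6.39×10^8 = 1.23×10^10 K⁴.
Q = 0.838 × 5.67×10⁻⁸ × 1.25 × 1.23×10^10 = 728 W.

Q ≈ 728 W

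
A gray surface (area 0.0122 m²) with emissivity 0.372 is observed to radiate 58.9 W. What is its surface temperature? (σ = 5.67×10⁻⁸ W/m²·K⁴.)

From P = εσAT⁴, T = (P / εσA)^(1/4) = (58.9 / (0.372 × 5.67×10⁻⁸ × 0.0122))^(1/4).
T = (2.29×10^11)^(1/4) = 692 K.

T ≈ 692 K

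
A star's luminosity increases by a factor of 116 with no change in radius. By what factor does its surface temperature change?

factor ≈ 3.28

P ∝ T⁴ ⇒ T ∝ P^(1/4), so T scales by (116)^(1/4) = 3.28.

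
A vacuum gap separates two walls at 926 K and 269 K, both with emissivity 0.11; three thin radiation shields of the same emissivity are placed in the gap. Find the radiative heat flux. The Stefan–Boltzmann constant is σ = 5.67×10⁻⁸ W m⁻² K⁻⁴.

q ≈ 602 W/m²

Each of the 4 gaps contributes resistance (2/ε − 1) = 2/0.11 − 1 = 17.18; total = 68.73.
q = σ(T₁⁴ − T₂⁴) / 68.73 = 5.67×10⁻⁸ × 7.30×10^11 / 68.73 = 602 W/m².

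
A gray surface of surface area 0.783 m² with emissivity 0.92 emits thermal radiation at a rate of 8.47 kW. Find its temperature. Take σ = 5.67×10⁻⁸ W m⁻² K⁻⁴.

T ≈ 675 K

From P = εσAT⁴, T = (P / εσA)^(1/4) = (8470 / (0.92 × 5.67×10⁻⁸ × 0.783))^(1/4).
T = (2.07×10^11)^(1/4) = 675 K.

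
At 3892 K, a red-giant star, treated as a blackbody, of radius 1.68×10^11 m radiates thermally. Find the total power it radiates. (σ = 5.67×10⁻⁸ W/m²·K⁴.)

A = 4πr² = 4π × (1.68×10^11)² = 3.55×10^23 m².
P = σAT⁴ = 5.67×10⁻⁸ × 3.55×10^23 × (3892)⁴ = 5.67×10⁻⁸ × 3.55×10^23 × 2.29×10^14.
P = 4.61×10^30 W.

P ≈ 4.61×10^30 W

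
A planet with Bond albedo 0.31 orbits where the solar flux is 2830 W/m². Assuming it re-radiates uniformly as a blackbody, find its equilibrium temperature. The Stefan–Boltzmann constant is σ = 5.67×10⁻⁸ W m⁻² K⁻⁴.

Power absorbed = (1−a)S·πR²; power emitted = 4πR²σT⁴. Equating and cancelling πR²:
T = ((1−a)S / 4σ)^(1/4) = (1950 / (4 × 5.67×10⁻⁸))^(1/4) = (8.61×10^9)^(1/4).
T = 305 K.

T ≈ 305 K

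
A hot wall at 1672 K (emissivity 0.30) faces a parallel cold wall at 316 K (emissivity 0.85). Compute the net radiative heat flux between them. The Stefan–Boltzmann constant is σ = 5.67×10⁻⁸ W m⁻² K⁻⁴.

q ≈ 1.26×10^5 W/m²

For two large parallel gray plates, q = σ(T₁⁴ − T₂⁴) / (1/ε₁ + 1/ε₂ − 1).
1/ε₁ + 1/ε₂ − 1 = 1/0.30 + 1/0.85 − 1 = 3.510.
T₁⁴ − T₂⁴ = 7.82×10^12 − 9.97×10^9 = 7.81×10^12 K⁴.
q = 5.67×10⁻⁸ × 7.81×10^12 / 3.510 = 1.26×10^5 W/m².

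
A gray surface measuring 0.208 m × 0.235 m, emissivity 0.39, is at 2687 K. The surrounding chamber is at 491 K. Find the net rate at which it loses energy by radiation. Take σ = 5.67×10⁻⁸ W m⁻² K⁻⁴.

A = 0.208 × 0.235 = 0.0489 m².
Q = εσA(T⁴ − T_s⁴). T⁴ − T_s⁴ = (2687)⁴ − (491)⁴ = 5.21×10^13 − 5.81×10^10 = 5.21×10^13 K⁴.
Q = 0.39 × 5.67×10⁻⁸ × 0.0489 × 5.21×10^13 = 56300 W.

Q ≈ 56300 W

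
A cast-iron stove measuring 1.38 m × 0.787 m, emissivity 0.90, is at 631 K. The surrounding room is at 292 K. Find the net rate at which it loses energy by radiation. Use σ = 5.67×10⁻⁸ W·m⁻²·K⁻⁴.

A = 1.38 × 0.787 = 1.09 m².
Q = εσA(T⁴ − T_s⁴). T⁴ − T_s⁴ = (631)⁴ − (292)⁴ = 1.59×10^11 − 7.27×10^9 = 1.51×10^11 K⁴.
Q = 0.90 × 5.67×10⁻⁸ × 1.09 × 1.51×10^11 = 8380 W.

Q ≈ 8380 W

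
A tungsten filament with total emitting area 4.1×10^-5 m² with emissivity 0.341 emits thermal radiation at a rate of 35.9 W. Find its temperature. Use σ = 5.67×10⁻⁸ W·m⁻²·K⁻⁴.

From P = εσAT⁴, T = (P / εσA)^(1/4) = (35.9 / (0.341 × 5.67×10⁻⁸ × 4.10×10^-5))^(1/4).
T = (4.53×10^13)^(1/4) = 2590 K.

T ≈ 2590 K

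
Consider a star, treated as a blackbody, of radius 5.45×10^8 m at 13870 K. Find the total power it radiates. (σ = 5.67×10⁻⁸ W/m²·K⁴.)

P ≈ 7.83×10^27 W

A = 4πr² = 4π × (5.45×10^8)² = 3.73×10^18 m².
P = σAT⁴ = 5.67×10⁻⁸ × 3.73×10^18 × (13870)⁴ = 5.67×10⁻⁸ × 3.73×10^18 × 3.70×10^16.
P = 7.83×10^27 W.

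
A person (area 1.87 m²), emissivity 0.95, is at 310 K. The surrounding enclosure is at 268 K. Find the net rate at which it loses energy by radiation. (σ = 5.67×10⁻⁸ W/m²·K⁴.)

Q ≈ 411 W

Q = εσA(T⁴ − T_s⁴). T⁴ − T_s⁴ = (310)⁴ − (268)⁴ = 9.24×10^9 − 5.16×10^9 = 4.08×10^9 K⁴.
Q = 0.95 × 5.67×10⁻⁸ × 1.87 × 4.08×10^9 = 411 W.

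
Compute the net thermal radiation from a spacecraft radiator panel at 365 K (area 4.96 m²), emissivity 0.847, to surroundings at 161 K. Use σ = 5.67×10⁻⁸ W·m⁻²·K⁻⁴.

Q ≈ 4070 W

Q = εσA(T⁴ − T_s⁴). T⁴ − T_s⁴ = (365)⁴ − (161)⁴ = 1.77×10^10 − 6.72×10^8 = 1.71×10^10 K⁴.
Q = 0.847 × 5.67×10⁻⁸ × 4.96 × 1.71×10^10 = 4070 W.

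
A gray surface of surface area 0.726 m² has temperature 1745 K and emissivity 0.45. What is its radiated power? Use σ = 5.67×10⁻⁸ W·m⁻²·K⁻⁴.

P = εσAT⁴ = 0.45 × 5.67×10⁻⁸ × 0.726 × (1745)⁴ = 0.45 × 5.67×10⁻⁸ × 0.726 × 9.27×10^12.
P = 1.72×10^5 W.

P ≈ 1.72×10^5 W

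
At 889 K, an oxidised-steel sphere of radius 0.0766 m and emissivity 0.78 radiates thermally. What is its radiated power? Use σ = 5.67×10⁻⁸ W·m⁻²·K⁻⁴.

A = 4πr² = 4π × (0.0766)² = 0.0737 m².
Stefan–Boltzmann: P = εσAT⁴ = 0.78 × 5.67×10⁻⁸ × 0.0737 × (889)⁴ = 0.78 × 5.67×10⁻⁸ × 0.0737 × 6.25×10^11.
P = 2040 W.

P ≈ 2040 W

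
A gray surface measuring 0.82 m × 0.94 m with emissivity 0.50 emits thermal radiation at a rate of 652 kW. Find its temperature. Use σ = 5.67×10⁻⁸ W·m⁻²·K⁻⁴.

A = 0.82 × 0.94 = 0.771 m².
From P = εσAT⁴, T = (P / εσA)^(1/4) = (6.52×10^5 / (0.50 × 5.67×10⁻⁸ × 0.771))^(1/4).
T = (2.98×10^13)^(1/4) = 2340 K.

T ≈ 2340 K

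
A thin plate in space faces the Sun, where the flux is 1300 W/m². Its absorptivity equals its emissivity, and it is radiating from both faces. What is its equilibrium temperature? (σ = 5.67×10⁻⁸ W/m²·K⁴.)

Absorbed flux αS = emitted flux 2εσT⁴ per unit area; with α = ε this gives T = (S/2σ)^(1/4).
T = (1300 / (2 × 5.67×10⁻⁸))^(1/4) = (1.15×10^10)^(1/4).
T = 327 K.

T ≈ 327 K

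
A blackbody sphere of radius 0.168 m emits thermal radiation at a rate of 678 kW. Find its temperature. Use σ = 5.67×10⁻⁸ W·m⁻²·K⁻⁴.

T ≈ 2410 K

A = 4πr² = 4π × (0.168)² = 0.355 m².
From P = σAT⁴, T = (P / σA)^(1/4) = (6.78×10^5 / (5.67×10⁻⁸ × 0.355))^(1/4).
T = (3.37×10^13)^(1/4) = 2410 K.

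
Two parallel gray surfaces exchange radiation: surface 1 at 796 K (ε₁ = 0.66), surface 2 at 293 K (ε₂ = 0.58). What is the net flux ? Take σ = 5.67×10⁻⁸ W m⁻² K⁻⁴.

q ≈ 9980 W/m²

For two large parallel gray plates, q = σ(T₁⁴ − T₂⁴) / (1/ε₁ + 1/ε₂ − 1).
1/ε₁ + 1/ε₂ − 1 = 1/0.66 + 1/0.58 − 1 = 2.239.
T₁⁴ − T₂⁴ = 4.01×10^11 − 7.37×10^9 = 3.94×10^11 K⁴.
q = 5.67×10⁻⁸ × 3.94×10^11 / 2.239 = 9980 W/m².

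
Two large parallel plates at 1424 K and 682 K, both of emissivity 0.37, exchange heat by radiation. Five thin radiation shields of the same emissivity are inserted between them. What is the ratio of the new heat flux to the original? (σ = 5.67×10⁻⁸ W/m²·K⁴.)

ratio ≈ 0.167

With N identical shields there are N+1 = 6 gaps in series, each with the same radiative resistance, so the flux falls to 1/(N+1) of its unshielded value.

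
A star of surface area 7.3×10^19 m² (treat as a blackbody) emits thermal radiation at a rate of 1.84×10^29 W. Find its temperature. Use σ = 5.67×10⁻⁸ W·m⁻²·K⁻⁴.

From P = σAT⁴, T = (P / σA)^(1/4) = (1.84×10^29 / (5.67×10⁻⁸ × 7.30×10^19))^(1/4).
T = (4.45×10^16)^(1/4) = 14500 K.

T ≈ 14500 K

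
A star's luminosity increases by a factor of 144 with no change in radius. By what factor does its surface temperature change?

P ∝ T⁴ ⇒ T ∝ P^(1/4), so T scales by (144)^(1/4) = 3.46.

factor ≈ 3.46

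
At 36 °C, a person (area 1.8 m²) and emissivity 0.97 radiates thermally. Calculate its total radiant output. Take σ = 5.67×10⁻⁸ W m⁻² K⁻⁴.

P ≈ 903 W

36 °C = 309 K.
Stefan–Boltzmann: P = εσAT⁴ = 0.97 × 5.67×10⁻⁸ × 1.80 × (309)⁴ = 0.97 × 5.67×10⁻⁸ × 1.80 × 9.12×10^9.
P = 903 W.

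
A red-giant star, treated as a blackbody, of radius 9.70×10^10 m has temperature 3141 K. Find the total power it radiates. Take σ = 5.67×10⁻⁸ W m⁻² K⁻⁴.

A = 4πr² = 4π × (9.70×10^10)² = 1.18×10^23 m².
P = σAT⁴ = 5.67×10⁻⁸ × 1.18×10^23 × (3141)⁴ = 5.67×10⁻⁸ × 1.18×10^23 × 9.73×10^13.
P = 6.53×10^29 W.

P ≈ 6.53×10^29 W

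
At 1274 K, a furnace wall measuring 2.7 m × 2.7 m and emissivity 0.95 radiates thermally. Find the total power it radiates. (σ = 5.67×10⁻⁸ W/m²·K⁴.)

P ≈ 1.03×10^6 W

A = 2.7 × 2.7 = 7.29 m².
P = εσAT⁴ = 0.95 × 5.67×10⁻⁸ × 7.29 × (1274)⁴ = 0.95 × 5.67×10⁻⁸ × 7.29 × 2.63×10^12.
P = 1.03×10^6 W.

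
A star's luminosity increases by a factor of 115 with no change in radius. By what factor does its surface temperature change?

P ∝ T⁴ ⇒ T ∝ P^(1/4), so T scales by (115)^(1/4) = 3.27.

factor ≈ 3.27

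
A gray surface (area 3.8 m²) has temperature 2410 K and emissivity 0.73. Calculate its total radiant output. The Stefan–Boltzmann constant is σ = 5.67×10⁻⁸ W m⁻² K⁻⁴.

P ≈ 5.31×10^6 W

P = εσAT⁴ = 0.73 × 5.67×10⁻⁸ × 3.80 × (2410)⁴ = 0.73 × 5.67×10⁻⁸ × 3.80 × 3.37×10^13.
P = 5.31×10^6 W.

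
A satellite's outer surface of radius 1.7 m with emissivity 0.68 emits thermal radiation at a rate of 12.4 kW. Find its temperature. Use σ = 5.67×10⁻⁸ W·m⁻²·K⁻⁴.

A = 4πr² = 4π × (1.7)² = 36.3 m².
From P = εσAT⁴, T = (P / εσA)^(1/4) = (12400 / (0.68 × 5.67×10⁻⁸ × 36.3))^(1/4).
T = (8.86×10^9)^(1/4) = 307 K.

T ≈ 307 K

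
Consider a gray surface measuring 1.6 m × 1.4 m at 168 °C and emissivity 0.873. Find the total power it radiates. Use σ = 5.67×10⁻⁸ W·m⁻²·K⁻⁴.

P ≈ 4190 W

A = 1.6 × 1.4 = 2.24 m².
168 °C = 441 K.
P = εσAT⁴ = 0.873 × 5.67×10⁻⁸ × 2.24 × (441)⁴ = 0.873 × 5.67×10⁻⁸ × 2.24 × 3.78×10^10.
P = 4190 W.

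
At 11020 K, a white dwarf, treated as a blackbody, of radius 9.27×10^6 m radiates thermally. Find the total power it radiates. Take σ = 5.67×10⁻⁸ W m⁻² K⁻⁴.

P ≈ 9.03×10^23 W

A = 4πr² = 4π × (9.27×10^6)² = 1.08×10^15 m².
P = σAT⁴ = 5.67×10⁻⁸ × 1.08×10^15 × (11020)⁴ = 5.67×10⁻⁸ × 1.08×10^15 × 1.47×10^16.
P = 9.03×10^23 W.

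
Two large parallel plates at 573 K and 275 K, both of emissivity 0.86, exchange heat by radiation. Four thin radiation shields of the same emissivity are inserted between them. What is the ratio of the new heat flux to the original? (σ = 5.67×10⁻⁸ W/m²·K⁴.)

With N identical shields there are N+1 = 5 gaps in series, each with the same radiative resistance, so the flux falls to 1/(N+1) of its unshielded value.

ratio ≈ 0.200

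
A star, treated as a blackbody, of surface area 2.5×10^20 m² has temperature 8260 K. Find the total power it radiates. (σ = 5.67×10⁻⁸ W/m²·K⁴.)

P = σAT⁴ = 5.67×10⁻⁸ × 2.50×10^20 × (8260)⁴ = 5.67×10⁻⁸ × 2.50×10^20 × 4.66×10^15.
P = 6.60×10^28 W.

P ≈ 6.60×10^28 W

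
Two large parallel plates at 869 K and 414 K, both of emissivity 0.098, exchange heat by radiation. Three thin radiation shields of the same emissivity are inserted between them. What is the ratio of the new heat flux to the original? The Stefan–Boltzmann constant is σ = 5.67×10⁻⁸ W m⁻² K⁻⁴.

ratio ≈ 0.250

With N identical shields there are N+1 = 4 gaps in series, each with the same radiative resistance, so the flux falls to 1/(N+1) of its unshielded value.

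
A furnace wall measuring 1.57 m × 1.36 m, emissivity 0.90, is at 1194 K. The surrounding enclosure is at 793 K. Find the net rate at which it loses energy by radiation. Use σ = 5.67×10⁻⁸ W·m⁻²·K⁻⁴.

A = 1.57 × 1.36 = 2.14 m².
Q = εσA(T⁴ − T_s⁴). T⁴ − T_s⁴ = (1194)⁴ − (793)⁴ = 2.03×10^12 − 3.95×10^11 = 1.64×10^12 K⁴.
Q = 0.90 × 5.67×10⁻⁸ × 2.14 × 1.64×10^12 = 1.78×10^5 W.

Q ≈ 1.78×10^5 W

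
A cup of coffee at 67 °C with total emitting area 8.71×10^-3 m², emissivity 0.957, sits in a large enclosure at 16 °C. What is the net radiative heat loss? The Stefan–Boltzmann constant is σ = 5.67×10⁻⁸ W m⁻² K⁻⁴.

Q ≈ 3.02 W

Convert: 67 °C = 340 K; 16 °C = 289 K.
Q = εσA(T⁴ − T_s⁴). T⁴ − T_s⁴ = (340)⁴ − (289)⁴ = 1.34×10^10 − 6.98×10^9 = 6.39×10^9 K⁴.
Q = 0.957 × 5.67×10⁻⁸ × 8.71×10^-3 × 6.39×10^9 = 3.02 W.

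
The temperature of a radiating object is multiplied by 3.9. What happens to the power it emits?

factor ≈ 231

P ∝ T⁴, so the power scales as (3.9)⁴ = 231.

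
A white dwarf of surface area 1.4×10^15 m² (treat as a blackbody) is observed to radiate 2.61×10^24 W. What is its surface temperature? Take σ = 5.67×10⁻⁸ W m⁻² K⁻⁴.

From P = σAT⁴, T = (P / σA)^(1/4) = (2.61×10^24 / (5.67×10⁻⁸ × 1.40×10^15))^(1/4).
T = (3.29×10^16)^(1/4) = 13500 K.

T ≈ 13500 K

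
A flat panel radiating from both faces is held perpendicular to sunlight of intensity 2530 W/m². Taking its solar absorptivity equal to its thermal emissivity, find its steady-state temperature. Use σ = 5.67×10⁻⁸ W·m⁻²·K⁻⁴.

Absorbed flux αS = emitted flux 2εσT⁴ per unit area; with α = ε this gives T = (S/2σ)^(1/4).
T = (2530 / (2 × 5.67×10⁻⁸))^(1/4) = (2.23×10^10)^(1/4).
T = 386 K.

T ≈ 386 K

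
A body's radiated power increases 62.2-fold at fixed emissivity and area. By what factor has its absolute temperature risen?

factor ≈ 2.81

P ∝ T⁴ ⇒ T ∝ P^(1/4), so T scales by (62.2)^(1/4) = 2.81.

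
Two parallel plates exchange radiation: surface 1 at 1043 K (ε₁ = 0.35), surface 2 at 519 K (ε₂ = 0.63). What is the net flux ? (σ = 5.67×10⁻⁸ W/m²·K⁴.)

q ≈ 18300 W/m²

For two large parallel gray plates, q = σ(T₁⁴ − T₂⁴) / (1/ε₁ + 1/ε₂ − 1).
1/ε₁ + 1/ε₂ − 1 = 1/0.35 + 1/0.63 − 1 = 3.444.
T₁⁴ − T₂⁴ = 1.18×10^12 − 7.26×10^10 = 1.11×10^12 K⁴.
q = 5.67×10⁻⁸ × 1.11×10^12 / 3.444 = 18300 W/m².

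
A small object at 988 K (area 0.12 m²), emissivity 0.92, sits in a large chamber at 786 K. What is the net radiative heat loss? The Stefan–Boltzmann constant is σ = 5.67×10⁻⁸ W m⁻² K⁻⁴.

Q ≈ 3580 W

Q = εσA(T⁴ − T_s⁴). T⁴ − T_s⁴ = (988)⁴ − (786)⁴ = 9.53×10^11 − 3.82×10^11 = 5.71×10^11 K⁴.
Q = 0.92 × 5.67×10⁻⁸ × 0.120 × 5.71×10^11 = 3580 W.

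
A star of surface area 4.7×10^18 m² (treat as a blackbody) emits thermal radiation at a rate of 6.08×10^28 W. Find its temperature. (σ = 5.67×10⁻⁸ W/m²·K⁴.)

T ≈ 21900 K

From P = σAT⁴, T = (P / σA)^(1/4) = (6.08×10^28 / (5.67×10⁻⁸ × 4.70×10^18))^(1/4).
T = (2.28×10^17)^(1/4) = 21900 K.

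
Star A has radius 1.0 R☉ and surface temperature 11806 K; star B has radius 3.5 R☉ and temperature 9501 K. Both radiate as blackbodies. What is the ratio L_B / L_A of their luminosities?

L = 4πR²σT⁴ ∝ R²T⁴, so L_B/L_A = (3.5/1.0)² × (9501/11806)⁴ = 12.2 × 0.419 = 5.14.

L_B/L_A ≈ 5.14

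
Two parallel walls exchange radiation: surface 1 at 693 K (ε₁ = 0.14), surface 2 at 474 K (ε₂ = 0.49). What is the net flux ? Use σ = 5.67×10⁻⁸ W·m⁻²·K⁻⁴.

For two large parallel gray plates, q = σ(T₁⁴ − T₂⁴) / (1/ε₁ + 1/ε₂ − 1).
1/ε₁ + 1/ε₂ − 1 = 1/0.14 + 1/0.49 − 1 = 8.184.
T₁⁴ − T₂⁴ = 2.31×10^11 − 5.05×10^10 = 1.80×10^11 K⁴.
q = 5.67×10⁻⁸ × 1.80×10^11 / 8.184 = 1250 W/m².

q ≈ 1250 W/m²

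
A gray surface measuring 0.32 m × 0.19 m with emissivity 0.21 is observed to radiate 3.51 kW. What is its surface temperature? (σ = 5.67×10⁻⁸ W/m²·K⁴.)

A = 0.32 × 0.19 = 0.0608 m².
From P = εσAT⁴, T = (P / εσA)^(1/4) = (3510 / (0.21 × 5.67×10⁻⁸ × 0.0608))^(1/4).
T = (4.85×10^12)^(1/4) = 1480 K.

T ≈ 1480 K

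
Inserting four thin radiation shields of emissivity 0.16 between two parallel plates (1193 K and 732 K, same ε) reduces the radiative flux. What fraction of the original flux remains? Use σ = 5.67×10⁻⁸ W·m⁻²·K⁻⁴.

ratio ≈ 0.200

With N identical shields there are N+1 = 5 gaps in series, each with the same radiative resistance, so the flux falls to 1/(N+1) of its unshielded value.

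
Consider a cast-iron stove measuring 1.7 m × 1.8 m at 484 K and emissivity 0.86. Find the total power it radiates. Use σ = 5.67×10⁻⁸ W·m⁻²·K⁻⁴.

A = 1.7 × 1.8 = 3.06 m².
Stefan–Boltzmann: P = εσAT⁴ = 0.86 × 5.67×10⁻⁸ × 3.06 × (484)⁴ = 0.86 × 5.67×10⁻⁸ × 3.06 × 5.49×10^10.
P = 8190 W.

P ≈ 8190 W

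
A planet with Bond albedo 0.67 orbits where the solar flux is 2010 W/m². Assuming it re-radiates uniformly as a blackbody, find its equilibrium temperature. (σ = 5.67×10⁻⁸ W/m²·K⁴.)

T ≈ 233 K

Power absorbed = (1−a)S·πR²; power emitted = 4πR²σT⁴. Equating and cancelling πR²:
T = ((1−a)S / 4σ)^(1/4) = (663 / (4 × 5.67×10⁻⁸))^(1/4) = (2.92×10^9)^(1/4).
T = 233 K.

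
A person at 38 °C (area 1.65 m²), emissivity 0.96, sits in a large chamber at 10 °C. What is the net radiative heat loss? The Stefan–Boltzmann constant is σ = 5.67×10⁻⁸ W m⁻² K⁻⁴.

Q ≈ 264 W

Convert: 38 °C = 311 K; 10 °C = 283 K.
Q = εσA(T⁴ − T_s⁴). T⁴ − T_s⁴ = (311)⁴ − (283)⁴ = 9.35×10^9 − 6.41×10^9 = 2.94×10^9 K⁴.
Q = 0.96 × 5.67×10⁻⁸ × 1.65 × 2.94×10^9 = 264 W.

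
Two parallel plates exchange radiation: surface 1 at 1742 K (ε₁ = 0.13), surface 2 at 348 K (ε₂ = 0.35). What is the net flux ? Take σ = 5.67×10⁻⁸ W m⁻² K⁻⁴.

For two large parallel gray plates, q = σ(T₁⁴ − T₂⁴) / (1/ε₁ + 1/ε₂ − 1).
1/ε₁ + 1/ε₂ − 1 = 1/0.13 + 1/0.35 − 1 = 9.549.
T₁⁴ − T₂⁴ = 9.21×10^12 − 1.47×10^10 = 9.19×10^12 K⁴.
q = 5.67×10⁻⁸ × 9.19×10^12 / 9.549 = 54600 W/m².

q ≈ 54600 W/m²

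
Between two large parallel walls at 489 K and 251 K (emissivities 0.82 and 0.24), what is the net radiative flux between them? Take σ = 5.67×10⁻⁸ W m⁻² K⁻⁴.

q ≈ 688 W/m²

For two large parallel gray plates, q = σ(T₁⁴ − T₂⁴) / (1/ε₁ + 1/ε₂ − 1).
1/ε₁ + 1/ε₂ − 1 = 1/0.82 + 1/0.24 − 1 = 4.386.
T₁⁴ − T₂⁴ = 5.72×10^10 − 3.97×10^9 = 5.32×10^10 K⁴.
q = 5.67×10⁻⁸ × 5.32×10^10 / 4.386 = 688 W/m².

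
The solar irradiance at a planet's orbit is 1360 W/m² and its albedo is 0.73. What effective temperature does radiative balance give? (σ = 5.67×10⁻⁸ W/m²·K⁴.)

Power absorbed = (1−a)S·πR²; power emitted = 4πR²σT⁴. Equating and cancelling πR²:
T = ((1−a)S / 4σ)^(1/4) = (367 / (4 × 5.67×10⁻⁸))^(1/4) = (1.62×10^9)^(1/4).
T = 201 K.

T ≈ 201 K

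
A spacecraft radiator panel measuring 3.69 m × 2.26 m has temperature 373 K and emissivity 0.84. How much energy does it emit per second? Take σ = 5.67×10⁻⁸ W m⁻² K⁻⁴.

P ≈ 7690 W

A = 3.69 × 2.26 = 8.34 m².
P = εσAT⁴ = 0.84 × 5.67×10⁻⁸ × 8.34 × (373)⁴ = 0.84 × 5.67×10⁻⁸ × 8.34 × 1.94×10^10.
P = 7690 W.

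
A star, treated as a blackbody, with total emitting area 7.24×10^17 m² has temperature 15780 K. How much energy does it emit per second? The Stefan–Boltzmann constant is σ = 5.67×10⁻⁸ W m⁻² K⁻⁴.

P ≈ 2.55×10^27 W

P = σAT⁴ = 5.67×10⁻⁸ × 7.24×10^17 × (15780)⁴ = 5.67×10⁻⁸ × 7.24×10^17 × 6.20×10^16.
P = 2.55×10^27 W.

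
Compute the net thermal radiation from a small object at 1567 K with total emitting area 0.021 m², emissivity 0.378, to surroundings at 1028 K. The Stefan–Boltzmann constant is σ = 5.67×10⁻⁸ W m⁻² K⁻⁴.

Q = εσA(T⁴ − T_s⁴). T⁴ − T_s⁴ = (1567)⁴ − (1028)⁴ = 6.03×10^12 − 1.12×10^12 = 4.91×10^12 K⁴.
Q = 0.378 × 5.67×10⁻⁸ × 0.0210 × 4.91×10^12 = 2210 W.

Q ≈ 2210 W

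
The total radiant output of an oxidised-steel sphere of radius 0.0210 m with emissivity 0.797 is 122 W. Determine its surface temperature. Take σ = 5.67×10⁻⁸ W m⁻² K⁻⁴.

T ≈ 835 K

A = 4πr² = 4π × (0.0210)² = 5.54×10^-3 m².
From P = εσAT⁴, T = (P / εσA)^(1/4) = (122 / (0.797 × 5.67×10⁻⁸ × 5.54×10^-3))^(1/4).
T = (4.87×10^11)^(1/4) = 835 K.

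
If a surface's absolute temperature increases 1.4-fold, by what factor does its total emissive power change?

P ∝ T⁴, so the power scales as (1.4)⁴ = 3.84.

factor ≈ 3.84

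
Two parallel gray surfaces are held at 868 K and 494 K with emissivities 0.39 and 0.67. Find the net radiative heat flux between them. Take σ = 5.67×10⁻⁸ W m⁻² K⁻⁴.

q ≈ 9430 W/m²

For two large parallel gray plates, q = σ(T₁⁴ − T₂⁴) / (1/ε₁ + 1/ε₂ − 1).
1/ε₁ + 1/ε₂ − 1 = 1/0.39 + 1/0.67 − 1 = 3.057.
T₁⁴ − T₂⁴ = 5.68×10^11 − 5.96×10^10 = 5.08×10^11 K⁴.
q = 5.67×10⁻⁸ × 5.08×10^11 / 3.057 = 9430 W/m².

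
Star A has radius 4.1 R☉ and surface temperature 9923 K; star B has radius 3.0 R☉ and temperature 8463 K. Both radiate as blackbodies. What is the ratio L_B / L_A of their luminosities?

L_B/L_A ≈ 0.283

L = 4πR²σT⁴ ∝ R²T⁴, so L_B/L_A = (3.0/4.1)² × (8463/9923)⁴ = 0.535 × 0.529 = 0.283.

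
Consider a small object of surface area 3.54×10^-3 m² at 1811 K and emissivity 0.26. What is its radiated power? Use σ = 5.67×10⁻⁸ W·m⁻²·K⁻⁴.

P ≈ 561 W

Stefan–Boltzmann: P = εσAT⁴ = 0.26 × 5.67×10⁻⁸ × 3.54×10^-3 × (1811)⁴ = 0.26 × 5.67×10⁻⁸ × 3.54×10^-3 × 1.08×10^13.
P = 561 W.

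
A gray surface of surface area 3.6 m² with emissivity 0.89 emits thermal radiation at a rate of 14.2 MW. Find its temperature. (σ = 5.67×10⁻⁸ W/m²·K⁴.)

T ≈ 2970 K

From P = εσAT⁴, T = (P / εσA)^(1/4) = (1.42×10^7 / (0.89 × 5.67×10⁻⁸ × 3.60))^(1/4).
T = (7.82×10^13)^(1/4) = 2970 K.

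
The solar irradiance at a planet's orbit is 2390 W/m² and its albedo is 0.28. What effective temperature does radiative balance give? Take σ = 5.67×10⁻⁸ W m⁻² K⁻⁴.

Power absorbed = (1−a)S·πR²; power emitted = 4πR²σT⁴. Equating and cancelling πR²:
T = ((1−a)S / 4σ)^(1/4) = (1720 / (4 × 5.67×10⁻⁸))^(1/4) = (7.59×10^9)^(1/4).
T = 295 K.

T ≈ 295 K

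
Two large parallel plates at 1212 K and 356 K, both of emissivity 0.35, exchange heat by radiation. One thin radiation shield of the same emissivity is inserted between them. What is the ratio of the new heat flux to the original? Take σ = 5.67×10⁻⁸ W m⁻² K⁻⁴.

ratio ≈ 0.500

With N identical shields there are N+1 = 2 gaps in series, each with the same radiative resistance, so the flux falls to 1/(N+1) of its unshielded value.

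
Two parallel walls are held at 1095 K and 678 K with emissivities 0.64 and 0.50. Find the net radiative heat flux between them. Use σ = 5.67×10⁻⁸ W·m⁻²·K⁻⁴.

For two large parallel gray plates, q = σ(T₁⁴ − T₂⁴) / (1/ε₁ + 1/ε₂ − 1).
1/ε₁ + 1/ε₂ − 1 = 1/0.64 + 1/0.50 − 1 = 2.562.
T₁⁴ − T₂⁴ = 1.44×10^12 − 2.11×10^11 = 1.23×10^12 K⁴.
q = 5.67×10⁻⁸ × 1.23×10^12 / 2.562 = 27100 W/m².

q ≈ 27100 W/m²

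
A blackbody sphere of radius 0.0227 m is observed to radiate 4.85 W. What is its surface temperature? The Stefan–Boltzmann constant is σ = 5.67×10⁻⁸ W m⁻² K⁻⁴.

A = 4πr² = 4π × (0.0227)² = 6.48×10^-3 m².
From P = σAT⁴, T = (P / σA)^(1/4) = (4.85 / (5.67×10⁻⁸ × 6.48×10^-3))^(1/4).
T = (1.32×10^10)^(1/4) = 339 K.

T ≈ 339 K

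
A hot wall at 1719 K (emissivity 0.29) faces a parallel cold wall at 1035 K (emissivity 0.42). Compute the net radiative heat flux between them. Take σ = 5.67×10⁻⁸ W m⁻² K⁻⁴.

For two large parallel gray plates, q = σ(T₁⁴ − T₂⁴) / (1/ε₁ + 1/ε₂ − 1).
1/ε₁ + 1/ε₂ − 1 = 1/0.29 + 1/0.42 − 1 = 4.829.
T₁⁴ − T₂⁴ = 8.73×10^12 − 1.15×10^12 = 7.58×10^12 K⁴.
q = 5.67×10⁻⁸ × 7.58×10^12 / 4.829 = 89000 W/m².

q ≈ 89000 W/m²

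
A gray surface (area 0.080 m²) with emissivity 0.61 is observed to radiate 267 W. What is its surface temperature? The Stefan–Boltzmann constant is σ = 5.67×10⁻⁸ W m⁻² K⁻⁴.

T ≈ 557 K

From P = εσAT⁴, T = (P / εσA)^(1/4) = (267 / (0.61 × 5.67×10⁻⁸ × 0.0800))^(1/4).
T = (9.65×10^10)^(1/4) = 557 K.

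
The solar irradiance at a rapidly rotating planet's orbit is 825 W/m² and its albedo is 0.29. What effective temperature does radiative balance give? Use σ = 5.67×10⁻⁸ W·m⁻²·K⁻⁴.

T ≈ 225 K

Power absorbed = (1−a)S·πR²; power emitted = 4πR²σT⁴. Equating and cancelling πR²:
T = ((1−a)S / 4σ)^(1/4) = (586 / (4 × 5.67×10⁻⁸))^(1/4) = (2.58×10^9)^(1/4).
T = 225 K.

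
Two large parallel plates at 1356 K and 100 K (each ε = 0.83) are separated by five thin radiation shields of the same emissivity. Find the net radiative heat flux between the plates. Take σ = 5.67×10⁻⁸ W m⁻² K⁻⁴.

q ≈ 22700 W/m²

Each of the 6 gaps contributes resistance (2/ε − 1) = 2/0.83 − 1 = 1.410; total = 8.458.
q = σ(T₁⁴ − T₂⁴) / 8.458 = 5.67×10⁻⁸ × 3.38×10^12 / 8.458 = 22700 W/m².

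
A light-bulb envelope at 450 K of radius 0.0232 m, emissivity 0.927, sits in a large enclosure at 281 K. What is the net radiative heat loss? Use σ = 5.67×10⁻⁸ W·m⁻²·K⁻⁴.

A = 4πr² = 4π × (0.0232)² = 6.76×10^-3 m².
Q = εσA(T⁴ − T_s⁴). T⁴ − T_s⁴ = (450)⁴ − (281)⁴ = 4.10×10^10 − 6.23×10^9 = 3.48×10^10 K⁴.
Q = 0.927 × 5.67×10⁻⁸ × 6.76×10^-3 × 3.48×10^10 = 12.4 W.

Q ≈ 12.4 W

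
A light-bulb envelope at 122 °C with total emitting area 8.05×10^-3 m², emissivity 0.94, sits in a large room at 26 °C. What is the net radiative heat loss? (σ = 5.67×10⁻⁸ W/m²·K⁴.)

Q ≈ 7.02 W

Convert: 122 °C = 395 K; 26 °C = 299 K.
Q = εσA(T⁴ − T_s⁴). T⁴ − T_s⁴ = (395)⁴ − (299)⁴ = 2.43×10^10 − 7.99×10^9 = 1.64×10^10 K⁴.
Q = 0.94 × 5.67×10⁻⁸ × 8.05×10^-3 × 1.64×10^10 = 7.02 W.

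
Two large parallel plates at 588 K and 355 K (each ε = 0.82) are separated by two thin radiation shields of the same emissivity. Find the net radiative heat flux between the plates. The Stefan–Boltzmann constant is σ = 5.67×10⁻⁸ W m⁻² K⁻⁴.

Each of the 3 gaps contributes resistance (2/ε − 1) = 2/0.82 − 1 = 1.439; total = 4.317.
q = σ(T₁⁴ − T₂⁴) / 4.317 = 5.67×10⁻⁸ × 1.04×10^11 / 4.317 = 1360 W/m².

q ≈ 1360 W/m²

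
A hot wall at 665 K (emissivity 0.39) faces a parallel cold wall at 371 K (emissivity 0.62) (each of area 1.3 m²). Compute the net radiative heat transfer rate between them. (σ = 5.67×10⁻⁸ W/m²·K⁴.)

Q ≈ 4100 W

For two large parallel gray plates, q = σ(T₁⁴ − T₂⁴) / (1/ε₁ + 1/ε₂ − 1).
1/ε₁ + 1/ε₂ − 1 = 1/0.39 + 1/0.62 − 1 = 3.177.
T₁⁴ − T₂⁴ = 1.96×10^11 − 1.89×10^10 = 1.77×10^11 K⁴.
q = 5.67×10⁻⁸ × 1.77×10^11 / 3.177 = 3150 W/m².
Q = q·A = 3150 × 1.3 = 4100 W.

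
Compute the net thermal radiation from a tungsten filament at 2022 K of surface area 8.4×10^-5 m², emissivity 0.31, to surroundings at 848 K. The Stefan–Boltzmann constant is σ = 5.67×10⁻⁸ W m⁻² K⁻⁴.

Q ≈ 23.9 W

Q = εσA(T⁴ − T_s⁴). T⁴ − T_s⁴ = (2022)⁴ − (848)⁴ = 1.67×10^13 − 5.17×10^11 = 1.62×10^13 K⁴.
Q = 0.31 × 5.67×10⁻⁸ × 8.40×10^-5 × 1.62×10^13 = 23.9 W.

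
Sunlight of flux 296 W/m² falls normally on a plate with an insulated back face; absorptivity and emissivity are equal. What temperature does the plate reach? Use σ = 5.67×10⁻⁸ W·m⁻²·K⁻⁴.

T ≈ 269 K

Absorbed flux αS = emitted flux εσT⁴ (one radiating face); with α = ε, T = (S/σ)^(1/4).
T = (296 / 5.67×10⁻⁸)^(1/4) = (5.22×10^9)^(1/4).
T = 269 K.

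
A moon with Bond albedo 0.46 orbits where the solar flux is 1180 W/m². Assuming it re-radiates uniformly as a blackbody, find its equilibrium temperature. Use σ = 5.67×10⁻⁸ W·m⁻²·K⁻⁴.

Power absorbed = (1−a)S·πR²; power emitted = 4πR²σT⁴. Equating and cancelling πR²:
T = ((1−a)S / 4σ)^(1/4) = (637 / (4 × 5.67×10⁻⁸))^(1/4) = (2.81×10^9)^(1/4).
T = 230 K.

T ≈ 230 K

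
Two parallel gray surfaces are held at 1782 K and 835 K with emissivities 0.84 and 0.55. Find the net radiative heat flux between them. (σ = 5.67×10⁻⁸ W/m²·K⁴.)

q ≈ 2.71×10^5 W/m²

For two large parallel gray plates, q = σ(T₁⁴ − T₂⁴) / (1/ε₁ + 1/ε₂ − 1).
1/ε₁ + 1/ε₂ − 1 = 1/0.84 + 1/0.55 − 1 = 2.009.
T₁⁴ − T₂⁴ = 1.01×10^13 − 4.86×10^11 = 9.60×10^12 K⁴.
q = 5.67×10⁻⁸ × 9.60×10^12 / 2.009 = 2.71×10^5 W/m².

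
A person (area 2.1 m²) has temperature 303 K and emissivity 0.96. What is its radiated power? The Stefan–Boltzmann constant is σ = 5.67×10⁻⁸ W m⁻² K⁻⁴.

P ≈ 963 W

Stefan–Boltzmann: P = εσAT⁴ = 0.96 × 5.67×10⁻⁸ × 2.10 × (303)⁴ = 0.96 × 5.67×10⁻⁸ × 2.10 × 8.43×10^9.
P = 963 W.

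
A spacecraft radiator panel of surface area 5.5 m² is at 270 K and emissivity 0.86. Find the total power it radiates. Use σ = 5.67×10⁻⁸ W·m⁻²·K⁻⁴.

Stefan–Boltzmann: P = εσAT⁴ = 0.86 × 5.67×10⁻⁸ × 5.50 × (270)⁴ = 0.86 × 5.67×10⁻⁸ × 5.50 × 5.31×10^9.
P = 1430 W.

P ≈ 1430 W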